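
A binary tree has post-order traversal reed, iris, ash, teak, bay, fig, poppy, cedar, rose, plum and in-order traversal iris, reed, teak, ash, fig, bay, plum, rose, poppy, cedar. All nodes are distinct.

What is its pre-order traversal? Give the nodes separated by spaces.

plum fig teak iris reed ash bay rose cedar poppy

The last element of post-order is the root; it splits in-order into left and right subtrees.
Root plum: left subtree has 6 nodes {iris, reed, teak, ash, fig, bay}, right has 3 {rose, poppy, cedar}.
  Root fig: left subtree has 4 nodes {iris, reed, teak, ash}, right has 1 {bay}.
    Root teak: left subtree has 2 nodes {iris, reed}, right has 1 {ash}.
      Root iris: left subtree has 0 nodes { }, right has 1 {reed}.
  Root rose: left subtree has 0 nodes { }, right has 2 {poppy, cedar}.
    Root cedar: left subtree has 1 node {poppy}, right has 0 { }.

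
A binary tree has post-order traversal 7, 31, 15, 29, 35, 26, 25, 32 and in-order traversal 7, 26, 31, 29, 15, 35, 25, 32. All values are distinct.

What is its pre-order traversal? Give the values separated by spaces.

32 25 26 7 35 29 31 15

The last element of post-order is the root; it splits in-order into left and right subtrees.
Root 32: left subtree has 7 nodes {7, 26, 31, 29, 15, 35, 25}, right has 0 { }.
  Root 25: left subtree has 6 nodes {7, 26, 31, 29, 15, 35}, right has 0 { }.
    Root 26: left subtree has 1 node {7}, right has 4 {31, 29, 15, 35}.
      Root 35: left subtree has 3 nodes {31, 29, 15}, right has 0 { }.
        Root 29: left subtree has 1 node {31}, right has 1 {15}.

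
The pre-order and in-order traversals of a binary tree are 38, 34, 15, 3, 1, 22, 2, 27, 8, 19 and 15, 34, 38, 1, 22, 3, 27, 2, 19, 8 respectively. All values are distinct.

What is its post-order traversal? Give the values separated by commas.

The first element of pre-order is the root; it splits in-order into left and right subtrees.
Root 38: left subtree has 2 nodes {15, 34}, right has 7 {1, 22, 3, 27, 2, 19, 8}.
  Root 34: left subtree has 1 node {15}, right has 0 { }.
  Root 3: left subtree has 2 nodes {1, 22}, right has 4 {27, 2, 19, 8}.
    Root 1: left subtree has 0 nodes { }, right has 1 {22}.
    Root 2: left subtree has 1 node {27}, right has 2 {19, 8}.
      Root 8: left subtree has 1 node {19}, right has 0 { }.

15, 34, 22, 1, 27, 19, 8, 2, 3, 38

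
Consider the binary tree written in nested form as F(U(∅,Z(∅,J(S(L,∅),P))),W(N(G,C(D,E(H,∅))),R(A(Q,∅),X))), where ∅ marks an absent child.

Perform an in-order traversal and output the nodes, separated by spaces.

U Z L S J P F G N D C H E W Q A R X

In-order visits the left subtree, then the node, then the right subtree.
At F: go left to U.
  At U: no left child.
  Visit U.
  At U: go right to Z.
    At Z: no left child.
    Visit Z.
    At Z: go right to J.
      At J: go left to S.
        At S: go left to L.
          L is a leaf — visit L.
        Visit S.
        At S: no right child.
      Visit J.
      At J: go right to P.
        P is a leaf — visit P.
Visit F.
At F: go right to W.
  At W: go left to N.
    At N: go left to G.
      G is a leaf — visit G.
    Visit N.
    At N: go right to C.
      At C: go left to D.
        D is a leaf — visit D.
      Visit C.
      At C: go right to E.
        At E: go left to H.
          H is a leaf — visit H.
        Visit E.
        At E: no right child.
  Visit W.
  At W: go right to R.
    At R: go left to A.
      At A: go left to Q.
        Q is a leaf — visit Q.
      Visit A.
      At A: no right child.
    Visit R.
    At R: go right to X.
      X is a leaf — visit X.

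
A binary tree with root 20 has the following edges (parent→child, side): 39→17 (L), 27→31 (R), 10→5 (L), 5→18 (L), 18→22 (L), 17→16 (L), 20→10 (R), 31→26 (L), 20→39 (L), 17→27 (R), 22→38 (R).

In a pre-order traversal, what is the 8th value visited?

Pre-order visits the node, then its left subtree, then its right subtree.
Visit 20.
At 20: go left to 39.
  Visit 39.
  At 39: go left to 17.
    Visit 17.
    At 17: go left to 16.
      16 is a leaf — visit 16.
    At 17: go right to 27.
      Visit 27.
      At 27: no left child.
      At 27: go right to 31.
        Visit 31.
        At 31: go left to 26.
          26 is a leaf — visit 26.
        At 31: no right child.
  At 39: no right child.
At 20: go right to 10.
  Visit 10.
  At 10: go left to 5.
    Visit 5.
    At 5: go left to 18.
      Visit 18.
      At 18: go left to 22.
        Visit 22.
        At 22: no left child.
        At 22: go right to 38.
          38 is a leaf — visit 38.
      At 18: no right child.
    At 5: no right child.
  At 10: no right child.
Full pre-order sequence: 20, 39, 17, 16, 27, 31, 26, 10, 5, 18, 22, 38.

10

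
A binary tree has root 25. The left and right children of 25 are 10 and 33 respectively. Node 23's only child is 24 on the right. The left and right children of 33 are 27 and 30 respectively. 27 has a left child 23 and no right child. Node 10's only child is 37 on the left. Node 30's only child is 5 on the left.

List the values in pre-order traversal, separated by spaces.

Pre-order visits the node, then its left subtree, then its right subtree.
Visit 25.
At 25: go left to 10.
  Visit 10.
  At 10: go left to 37.
    37 is a leaf — visit 37.
  At 10: no right child.
At 25: go right to 33.
  Visit 33.
  At 33: go left to 27.
    Visit 27.
    At 27: go left to 23.
      Visit 23.
      At 23: no left child.
      At 23: go right to 24.
        24 is a leaf — visit 24.
    At 27: no right child.
  At 33: go right to 30.
    Visit 30.
    At 30: go left to 5.
      5 is a leaf — visit 5.
    At 30: no right child.

25 10 37 33 27 23 24 30 5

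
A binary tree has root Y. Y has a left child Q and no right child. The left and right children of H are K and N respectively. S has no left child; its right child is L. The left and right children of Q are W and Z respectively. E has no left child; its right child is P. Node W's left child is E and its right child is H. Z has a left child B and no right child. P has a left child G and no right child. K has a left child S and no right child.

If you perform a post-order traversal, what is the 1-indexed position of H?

8

Post-order visits the left subtree, then the right subtree, then the node.
At Y: go left to Q.
  At Q: go left to W.
    At W: go left to E.
      At E: no left child.
      At E: go right to P.
        At P: go left to G.
          G is a leaf — visit G.
        At P: no right child.
        Visit P.
      Visit E.
    At W: go right to H.
      At H: go left to K.
        At K: go left to S.
          At S: no left child.
          At S: go right to L.
            L is a leaf — visit L.
          Visit S.
        At K: no right child.
        Visit K.
      At H: go right to N.
        N is a leaf — visit N.
      Visit H.
    Visit W.
  At Q: go right to Z.
    At Z: go left to B.
      B is a leaf — visit B.
    At Z: no right child.
    Visit Z.
  Visit Q.
At Y: no right child.
Visit Y.
Full post-order sequence: G, P, E, L, S, K, N, H, W, B, Z, Q, Y.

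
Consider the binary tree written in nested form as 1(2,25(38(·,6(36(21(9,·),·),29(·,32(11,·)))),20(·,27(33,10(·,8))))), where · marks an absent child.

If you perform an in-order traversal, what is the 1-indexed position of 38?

In-order visits the left subtree, then the node, then the right subtree.
At 1: go left to 2.
  2 is a leaf — visit 2.
Visit 1.
At 1: go right to 25.
  At 25: go left to 38.
    At 38: no left child.
    Visit 38.
    At 38: go right to 6.
      At 6: go left to 36.
        At 36: go left to 21.
          At 21: go left to 9.
            9 is a leaf — visit 9.
          Visit 21.
          At 21: no right child.
        Visit 36.
        At 36: no right child.
      Visit 6.
      At 6: go right to 29.
        At 29: no left child.
        Visit 29.
        At 29: go right to 32.
          At 32: go left to 11.
            11 is a leaf — visit 11.
          Visit 32.
          At 32: no right child.
  Visit 25.
  At 25: go right to 20.
    At 20: no left child.
    Visit 20.
    At 20: go right to 27.
      At 27: go left to 33.
        33 is a leaf — visit 33.
      Visit 27.
      At 27: go right to 10.
        At 10: no left child.
        Visit 10.
        At 10: go right to 8.
          8 is a leaf — visit 8.
Full in-order sequence: 2, 1, 38, 9, 21, 36, 6, 29, 11, 32, 25, 20, 33, 27, 10, 8.

3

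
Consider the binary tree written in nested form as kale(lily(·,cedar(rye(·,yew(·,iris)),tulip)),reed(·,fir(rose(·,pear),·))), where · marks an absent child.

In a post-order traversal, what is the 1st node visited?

Post-order visits the left subtree, then the right subtree, then the node.
At kale: go left to lily.
  At lily: no left child.
  At lily: go right to cedar.
    At cedar: go left to rye.
      At rye: no left child.
      At rye: go right to yew.
        At yew: no left child.
        At yew: go right to iris.
          iris is a leaf — visit iris.
        Visit yew.
      Visit rye.
    At cedar: go right to tulip.
      tulip is a leaf — visit tulip.
    Visit cedar.
  Visit lily.
At kale: go right to reed.
  At reed: no left child.
  At reed: go right to fir.
    At fir: go left to rose.
      At rose: no left child.
      At rose: go right to pear.
        pear is a leaf — visit pear.
      Visit rose.
    At fir: no right child.
    Visit fir.
  Visit reed.
Visit kale.
Full post-order sequence: iris, yew, rye, tulip, cedar, lily, pear, rose, fir, reed, kale.

iris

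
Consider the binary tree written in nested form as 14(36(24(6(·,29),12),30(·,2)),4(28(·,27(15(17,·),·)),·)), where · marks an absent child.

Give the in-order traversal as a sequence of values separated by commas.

In-order visits the left subtree, then the node, then the right subtree.
At 14: go left to 36.
  At 36: go left to 24.
    At 24: go left to 6.
      At 6: no left child.
      Visit 6.
      At 6: go right to 29.
        29 is a leaf — visit 29.
    Visit 24.
    At 24: go right to 12.
      12 is a leaf — visit 12.
  Visit 36.
  At 36: go right to 30.
    At 30: no left child.
    Visit 30.
    At 30: go right to 2.
      2 is a leaf — visit 2.
Visit 14.
At 14: go right to 4.
  At 4: go left to 28.
    At 28: no left child.
    Visit 28.
    At 28: go right to 27.
      At 27: go left to 15.
        At 15: go left to 17.
          17 is a leaf — visit 17.
        Visit 15.
        At 15: no right child.
      Visit 27.
      At 27: no right child.
  Visit 4.
  At 4: no right child.

6, 29, 24, 12, 36, 30, 2, 14, 28, 17, 15, 27, 4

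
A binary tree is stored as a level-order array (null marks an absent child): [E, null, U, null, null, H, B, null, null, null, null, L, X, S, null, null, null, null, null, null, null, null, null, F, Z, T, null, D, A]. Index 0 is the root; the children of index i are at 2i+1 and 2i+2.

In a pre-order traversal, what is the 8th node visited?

T

Pre-order visits the node, then its left subtree, then its right subtree.
Visit E.
At E: no left child.
At E: go right to U.
  Visit U.
  At U: go left to H.
    Visit H.
    At H: go left to L.
      Visit L.
      At L: go left to F.
        F is a leaf — visit F.
      At L: go right to Z.
        Z is a leaf — visit Z.
    At H: go right to X.
      Visit X.
      At X: go left to T.
        T is a leaf — visit T.
      At X: no right child.
  At U: go right to B.
    Visit B.
    At B: go left to S.
      Visit S.
      At S: go left to D.
        D is a leaf — visit D.
      At S: go right to A.
        A is a leaf — visit A.
    At B: no right child.
Full pre-order sequence: E, U, H, L, F, Z, X, T, B, S, D, A.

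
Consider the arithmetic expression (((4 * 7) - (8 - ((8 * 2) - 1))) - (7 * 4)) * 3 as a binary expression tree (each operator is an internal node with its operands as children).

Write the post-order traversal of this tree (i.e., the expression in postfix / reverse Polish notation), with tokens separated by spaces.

Post-order on an expression tree gives postfix notation: for each operator, emit left operand, right operand, then the operator.

4 7 * 8 8 2 * 1 - - - 7 4 * - 3 *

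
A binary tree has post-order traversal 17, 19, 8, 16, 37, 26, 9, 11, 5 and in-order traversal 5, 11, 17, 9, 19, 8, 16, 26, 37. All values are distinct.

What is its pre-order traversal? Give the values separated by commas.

The last element of post-order is the root; it splits in-order into left and right subtrees.
Root 5: left subtree has 0 nodes { }, right has 8 {11, 17, 9, 19, 8, 16, 26, 37}.
  Root 11: left subtree has 0 nodes { }, right has 7 {17, 9, 19, 8, 16, 26, 37}.
    Root 9: left subtree has 1 node {17}, right has 5 {19, 8, 16, 26, 37}.
      Root 26: left subtree has 3 nodes {19, 8, 16}, right has 1 {37}.
        Root 16: left subtree has 2 nodes {19, 8}, right has 0 { }.
          Root 8: left subtree has 1 node {19}, right has 0 { }.

5, 11, 9, 17, 26, 16, 8, 19, 37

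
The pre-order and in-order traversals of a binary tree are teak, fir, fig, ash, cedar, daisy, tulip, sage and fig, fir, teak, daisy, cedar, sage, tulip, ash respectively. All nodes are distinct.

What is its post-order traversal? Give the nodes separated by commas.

The first element of pre-order is the root; it splits in-order into left and right subtrees.
Root teak: left subtree has 2 nodes {fig, fir}, right has 5 {daisy, cedar, sage, tulip, ash}.
  Root fir: left subtree has 1 node {fig}, right has 0 { }.
  Root ash: left subtree has 4 nodes {daisy, cedar, sage, tulip}, right has 0 { }.
    Root cedar: left subtree has 1 node {daisy}, right has 2 {sage, tulip}.
      Root tulip: left subtree has 1 node {sage}, right has 0 { }.

fig, fir, daisy, sage, tulip, cedar, ash, teak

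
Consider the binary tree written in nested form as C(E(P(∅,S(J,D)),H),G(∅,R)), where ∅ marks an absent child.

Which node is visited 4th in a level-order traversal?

P

Level-order visits nodes level by level from the root, left to right within each level.
Level 0: C
Level 1: E, G
Level 2: P, H, R
Level 3: S
Level 4: J, D
Full level-order sequence: C, E, G, P, H, R, S, J, D.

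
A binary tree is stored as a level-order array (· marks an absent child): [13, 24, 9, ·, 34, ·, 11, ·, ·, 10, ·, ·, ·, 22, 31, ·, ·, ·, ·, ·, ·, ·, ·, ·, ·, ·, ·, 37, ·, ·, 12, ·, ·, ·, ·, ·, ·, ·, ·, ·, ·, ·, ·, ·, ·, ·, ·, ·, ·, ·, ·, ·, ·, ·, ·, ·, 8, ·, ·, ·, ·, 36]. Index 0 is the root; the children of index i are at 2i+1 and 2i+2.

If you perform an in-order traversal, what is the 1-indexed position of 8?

7

In-order visits the left subtree, then the node, then the right subtree.
At 13: go left to 24.
  At 24: no left child.
  Visit 24.
  At 24: go right to 34.
    At 34: go left to 10.
      10 is a leaf — visit 10.
    Visit 34.
    At 34: no right child.
Visit 13.
At 13: go right to 9.
  At 9: no left child.
  Visit 9.
  At 9: go right to 11.
    At 11: go left to 22.
      At 22: go left to 37.
        At 37: no left child.
        Visit 37.
        At 37: go right to 8.
          8 is a leaf — visit 8.
      Visit 22.
      At 22: no right child.
    Visit 11.
    At 11: go right to 31.
      At 31: no left child.
      Visit 31.
      At 31: go right to 12.
        At 12: go left to 36.
          36 is a leaf — visit 36.
        Visit 12.
        At 12: no right child.
Full in-order sequence: 24, 10, 34, 13, 9, 37, 8, 22, 11, 31, 36, 12.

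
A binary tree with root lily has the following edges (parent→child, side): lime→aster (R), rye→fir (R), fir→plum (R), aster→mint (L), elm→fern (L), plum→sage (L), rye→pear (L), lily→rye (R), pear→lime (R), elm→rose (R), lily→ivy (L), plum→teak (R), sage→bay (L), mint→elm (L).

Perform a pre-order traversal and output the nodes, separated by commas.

lily, ivy, rye, pear, lime, aster, mint, elm, fern, rose, fir, plum, sage, bay, teak

Pre-order visits the node, then its left subtree, then its right subtree.
Visit lily.
At lily: go left to ivy.
  ivy is a leaf — visit ivy.
At lily: go right to rye.
  Visit rye.
  At rye: go left to pear.
    Visit pear.
    At pear: no left child.
    At pear: go right to lime.
      Visit lime.
      At lime: no left child.
      At lime: go right to aster.
        Visit aster.
        At aster: go left to mint.
          Visit mint.
          At mint: go left to elm.
            Visit elm.
            At elm: go left to fern.
              fern is a leaf — visit fern.
            At elm: go right to rose.
              rose is a leaf — visit rose.
          At mint: no right child.
        At aster: no right child.
  At rye: go right to fir.
    Visit fir.
    At fir: no left child.
    At fir: go right to plum.
      Visit plum.
      At plum: go left to sage.
        Visit sage.
        At sage: go left to bay.
          bay is a leaf — visit bay.
        At sage: no right child.
      At plum: go right to teak.
        teak is a leaf — visit teak.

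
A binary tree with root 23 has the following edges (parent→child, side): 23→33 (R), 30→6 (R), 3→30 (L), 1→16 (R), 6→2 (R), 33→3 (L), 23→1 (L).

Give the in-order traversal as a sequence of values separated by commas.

1, 16, 23, 30, 6, 2, 3, 33

In-order visits the left subtree, then the node, then the right subtree.
At 23: go left to 1.
  At 1: no left child.
  Visit 1.
  At 1: go right to 16.
    16 is a leaf — visit 16.
Visit 23.
At 23: go right to 33.
  At 33: go left to 3.
    At 3: go left to 30.
      At 30: no left child.
      Visit 30.
      At 30: go right to 6.
        At 6: no left child.
        Visit 6.
        At 6: go right to 2.
          2 is a leaf — visit 2.
    Visit 3.
    At 3: no right child.
  Visit 33.
  At 33: no right child.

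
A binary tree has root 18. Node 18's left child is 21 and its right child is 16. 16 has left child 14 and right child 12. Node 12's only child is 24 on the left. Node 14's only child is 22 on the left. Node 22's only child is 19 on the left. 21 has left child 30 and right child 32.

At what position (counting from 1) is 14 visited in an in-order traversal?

7

In-order visits the left subtree, then the node, then the right subtree.
At 18: go left to 21.
  At 21: go left to 30.
    30 is a leaf — visit 30.
  Visit 21.
  At 21: go right to 32.
    32 is a leaf — visit 32.
Visit 18.
At 18: go right to 16.
  At 16: go left to 14.
    At 14: go left to 22.
      At 22: go left to 19.
        19 is a leaf — visit 19.
      Visit 22.
      At 22: no right child.
    Visit 14.
    At 14: no right child.
  Visit 16.
  At 16: go right to 12.
    At 12: go left to 24.
      24 is a leaf — visit 24.
    Visit 12.
    At 12: no right child.
Full in-order sequence: 30, 21, 32, 18, 19, 22, 14, 16, 24, 12.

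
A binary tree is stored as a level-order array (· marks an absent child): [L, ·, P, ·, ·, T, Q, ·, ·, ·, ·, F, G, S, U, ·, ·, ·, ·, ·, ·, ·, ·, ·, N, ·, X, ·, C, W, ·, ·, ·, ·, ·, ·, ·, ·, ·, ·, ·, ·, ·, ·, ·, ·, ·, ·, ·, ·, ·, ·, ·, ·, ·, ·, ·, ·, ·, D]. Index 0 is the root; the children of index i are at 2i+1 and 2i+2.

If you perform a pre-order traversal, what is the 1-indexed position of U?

Pre-order visits the node, then its left subtree, then its right subtree.
Visit L.
At L: no left child.
At L: go right to P.
  Visit P.
  At P: go left to T.
    Visit T.
    At T: go left to F.
      Visit F.
      At F: no left child.
      At F: go right to N.
        N is a leaf — visit N.
    At T: go right to G.
      Visit G.
      At G: no left child.
      At G: go right to X.
        X is a leaf — visit X.
  At P: go right to Q.
    Visit Q.
    At Q: go left to S.
      Visit S.
      At S: no left child.
      At S: go right to C.
        C is a leaf — visit C.
    At Q: go right to U.
      Visit U.
      At U: go left to W.
        Visit W.
        At W: go left to D.
          D is a leaf — visit D.
        At W: no right child.
      At U: no right child.
Full pre-order sequence: L, P, T, F, N, G, X, Q, S, C, U, W, D.

11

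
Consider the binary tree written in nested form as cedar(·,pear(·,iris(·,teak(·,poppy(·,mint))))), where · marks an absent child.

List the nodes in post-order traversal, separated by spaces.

mint poppy teak iris pear cedar

Post-order visits the left subtree, then the right subtree, then the node.
At cedar: no left child.
At cedar: go right to pear.
  At pear: no left child.
  At pear: go right to iris.
    At iris: no left child.
    At iris: go right to teak.
      At teak: no left child.
      At teak: go right to poppy.
        At poppy: no left child.
        At poppy: go right to mint.
          mint is a leaf — visit mint.
        Visit poppy.
      Visit teak.
    Visit iris.
  Visit pear.
Visit cedar.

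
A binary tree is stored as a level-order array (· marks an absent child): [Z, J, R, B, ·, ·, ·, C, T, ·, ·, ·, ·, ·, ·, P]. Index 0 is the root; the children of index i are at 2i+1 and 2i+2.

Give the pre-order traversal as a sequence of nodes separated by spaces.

Z J B C P T R

Pre-order visits the node, then its left subtree, then its right subtree.
Visit Z.
At Z: go left to J.
  Visit J.
  At J: go left to B.
    Visit B.
    At B: go left to C.
      Visit C.
      At C: go left to P.
        P is a leaf — visit P.
      At C: no right child.
    At B: go right to T.
      T is a leaf — visit T.
  At J: no right child.
At Z: go right to R.
  R is a leaf — visit R.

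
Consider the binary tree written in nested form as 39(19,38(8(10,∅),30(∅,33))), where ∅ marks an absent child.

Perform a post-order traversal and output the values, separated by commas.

Post-order visits the left subtree, then the right subtree, then the node.
At 39: go left to 19.
  19 is a leaf — visit 19.
At 39: go right to 38.
  At 38: go left to 8.
    At 8: go left to 10.
      10 is a leaf — visit 10.
    At 8: no right child.
    Visit 8.
  At 38: go right to 30.
    At 30: no left child.
    At 30: go right to 33.
      33 is a leaf — visit 33.
    Visit 30.
  Visit 38.
Visit 39.

19, 10, 8, 33, 30, 38, 39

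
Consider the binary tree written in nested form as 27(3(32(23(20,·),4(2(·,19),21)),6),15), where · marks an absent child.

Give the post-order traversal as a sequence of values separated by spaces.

Post-order visits the left subtree, then the right subtree, then the node.
At 27: go left to 3.
  At 3: go left to 32.
    At 32: go left to 23.
      At 23: go left to 20.
        20 is a leaf — visit 20.
      At 23: no right child.
      Visit 23.
    At 32: go right to 4.
      At 4: go left to 2.
        At 2: no left child.
        At 2: go right to 19.
          19 is a leaf — visit 19.
        Visit 2.
      At 4: go right to 21.
        21 is a leaf — visit 21.
      Visit 4.
    Visit 32.
  At 3: go right to 6.
    6 is a leaf — visit 6.
  Visit 3.
At 27: go right to 15.
  15 is a leaf — visit 15.
Visit 27.

20 23 19 2 21 4 32 6 3 15 27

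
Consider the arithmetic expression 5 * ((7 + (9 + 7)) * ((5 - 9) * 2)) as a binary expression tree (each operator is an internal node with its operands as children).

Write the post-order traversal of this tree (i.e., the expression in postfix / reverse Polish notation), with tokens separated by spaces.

Post-order on an expression tree gives postfix notation: for each operator, emit left operand, right operand, then the operator.

5 7 9 7 + + 5 9 - 2 * * *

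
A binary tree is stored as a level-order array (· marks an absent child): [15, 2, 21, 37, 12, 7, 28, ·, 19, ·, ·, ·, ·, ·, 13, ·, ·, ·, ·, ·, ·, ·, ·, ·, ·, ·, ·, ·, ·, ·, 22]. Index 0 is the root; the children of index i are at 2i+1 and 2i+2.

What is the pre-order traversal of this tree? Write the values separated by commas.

Pre-order visits the node, then its left subtree, then its right subtree.
Visit 15.
At 15: go left to 2.
  Visit 2.
  At 2: go left to 37.
    Visit 37.
    At 37: no left child.
    At 37: go right to 19.
      19 is a leaf — visit 19.
  At 2: go right to 12.
    12 is a leaf — visit 12.
At 15: go right to 21.
  Visit 21.
  At 21: go left to 7.
    7 is a leaf — visit 7.
  At 21: go right to 28.
    Visit 28.
    At 28: no left child.
    At 28: go right to 13.
      Visit 13.
      At 13: no left child.
      At 13: go right to 22.
        22 is a leaf — visit 22.

15, 2, 37, 19, 12, 21, 7, 28, 13, 22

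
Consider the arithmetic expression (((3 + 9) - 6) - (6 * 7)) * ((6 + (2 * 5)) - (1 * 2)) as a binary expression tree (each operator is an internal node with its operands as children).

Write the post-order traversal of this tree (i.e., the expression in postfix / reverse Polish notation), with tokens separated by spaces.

Post-order on an expression tree gives postfix notation: for each operator, emit left operand, right operand, then the operator.

3 9 + 6 - 6 7 * - 6 2 5 * + 1 2 * - *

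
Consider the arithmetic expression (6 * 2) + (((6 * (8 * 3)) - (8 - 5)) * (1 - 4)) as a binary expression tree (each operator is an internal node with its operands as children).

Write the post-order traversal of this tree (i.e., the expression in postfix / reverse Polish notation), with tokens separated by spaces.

Post-order on an expression tree gives postfix notation: for each operator, emit left operand, right operand, then the operator.

6 2 * 6 8 3 * * 8 5 - - 1 4 - * +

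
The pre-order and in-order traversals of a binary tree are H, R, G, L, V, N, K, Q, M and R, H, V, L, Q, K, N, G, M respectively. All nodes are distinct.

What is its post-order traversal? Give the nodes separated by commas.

R, V, Q, K, N, L, M, G, H

The first element of pre-order is the root; it splits in-order into left and right subtrees.
Root H: left subtree has 1 node {R}, right has 7 {V, L, Q, K, N, G, M}.
  Root G: left subtree has 5 nodes {V, L, Q, K, N}, right has 1 {M}.
    Root L: left subtree has 1 node {V}, right has 3 {Q, K, N}.
      Root N: left subtree has 2 nodes {Q, K}, right has 0 { }.
        Root K: left subtree has 1 node {Q}, right has 0 { }.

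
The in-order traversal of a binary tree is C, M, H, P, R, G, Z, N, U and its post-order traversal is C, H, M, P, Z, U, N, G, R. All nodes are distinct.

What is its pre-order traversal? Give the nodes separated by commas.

The last element of post-order is the root; it splits in-order into left and right subtrees.
Root R: left subtree has 4 nodes {C, M, H, P}, right has 4 {G, Z, N, U}.
  Root P: left subtree has 3 nodes {C, M, H}, right has 0 { }.
    Root M: left subtree has 1 node {C}, right has 1 {H}.
  Root G: left subtree has 0 nodes { }, right has 3 {Z, N, U}.
    Root N: left subtree has 1 node {Z}, right has 1 {U}.

R, P, M, C, H, G, N, Z, U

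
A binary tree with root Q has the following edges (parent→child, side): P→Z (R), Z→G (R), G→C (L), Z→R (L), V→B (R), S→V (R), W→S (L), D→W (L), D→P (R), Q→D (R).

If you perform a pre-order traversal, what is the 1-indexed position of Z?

Pre-order visits the node, then its left subtree, then its right subtree.
Visit Q.
At Q: no left child.
At Q: go right to D.
  Visit D.
  At D: go left to W.
    Visit W.
    At W: go left to S.
      Visit S.
      At S: no left child.
      At S: go right to V.
        Visit V.
        At V: no left child.
        At V: go right to B.
          B is a leaf — visit B.
    At W: no right child.
  At D: go right to P.
    Visit P.
    At P: no left child.
    At P: go right to Z.
      Visit Z.
      At Z: go left to R.
        R is a leaf — visit R.
      At Z: go right to G.
        Visit G.
        At G: go left to C.
          C is a leaf — visit C.
        At G: no right child.
Full pre-order sequence: Q, D, W, S, V, B, P, Z, R, G, C.

8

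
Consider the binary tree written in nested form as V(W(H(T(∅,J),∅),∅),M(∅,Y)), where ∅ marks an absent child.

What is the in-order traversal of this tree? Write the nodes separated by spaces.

T J H W V M Y

In-order visits the left subtree, then the node, then the right subtree.
At V: go left to W.
  At W: go left to H.
    At H: go left to T.
      At T: no left child.
      Visit T.
      At T: go right to J.
        J is a leaf — visit J.
    Visit H.
    At H: no right child.
  Visit W.
  At W: no right child.
Visit V.
At V: go right to M.
  At M: no left child.
  Visit M.
  At M: go right to Y.
    Y is a leaf — visit Y.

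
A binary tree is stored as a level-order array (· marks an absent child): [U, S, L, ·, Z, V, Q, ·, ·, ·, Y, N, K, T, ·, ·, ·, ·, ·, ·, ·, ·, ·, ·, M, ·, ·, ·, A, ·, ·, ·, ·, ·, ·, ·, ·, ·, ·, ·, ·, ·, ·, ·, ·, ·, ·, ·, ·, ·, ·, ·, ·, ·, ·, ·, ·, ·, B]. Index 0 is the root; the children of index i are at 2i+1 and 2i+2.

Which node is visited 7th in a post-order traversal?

V

Post-order visits the left subtree, then the right subtree, then the node.
At U: go left to S.
  At S: no left child.
  At S: go right to Z.
    At Z: no left child.
    At Z: go right to Y.
      Y is a leaf — visit Y.
    Visit Z.
  Visit S.
At U: go right to L.
  At L: go left to V.
    At V: go left to N.
      At N: no left child.
      At N: go right to M.
        M is a leaf — visit M.
      Visit N.
    At V: go right to K.
      K is a leaf — visit K.
    Visit V.
  At L: go right to Q.
    At Q: go left to T.
      At T: no left child.
      At T: go right to A.
        At A: no left child.
        At A: go right to B.
          B is a leaf — visit B.
        Visit A.
      Visit T.
    At Q: no right child.
    Visit Q.
  Visit L.
Visit U.
Full post-order sequence: Y, Z, S, M, N, K, V, B, A, T, Q, L, U.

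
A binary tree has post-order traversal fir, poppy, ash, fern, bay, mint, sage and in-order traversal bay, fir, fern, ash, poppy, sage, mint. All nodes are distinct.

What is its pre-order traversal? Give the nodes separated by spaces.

The last element of post-order is the root; it splits in-order into left and right subtrees.
Root sage: left subtree has 5 nodes {bay, fir, fern, ash, poppy}, right has 1 {mint}.
  Root bay: left subtree has 0 nodes { }, right has 4 {fir, fern, ash, poppy}.
    Root fern: left subtree has 1 node {fir}, right has 2 {ash, poppy}.
      Root ash: left subtree has 0 nodes { }, right has 1 {poppy}.

sage bay fern fir ash poppy mint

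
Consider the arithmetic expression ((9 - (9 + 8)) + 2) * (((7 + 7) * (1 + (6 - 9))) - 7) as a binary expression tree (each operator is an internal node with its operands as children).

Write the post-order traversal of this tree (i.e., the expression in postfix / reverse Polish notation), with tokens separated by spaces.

9 9 8 + - 2 + 7 7 + 1 6 9 - + * 7 - *

Post-order on an expression tree gives postfix notation: for each operator, emit left operand, right operand, then the operator.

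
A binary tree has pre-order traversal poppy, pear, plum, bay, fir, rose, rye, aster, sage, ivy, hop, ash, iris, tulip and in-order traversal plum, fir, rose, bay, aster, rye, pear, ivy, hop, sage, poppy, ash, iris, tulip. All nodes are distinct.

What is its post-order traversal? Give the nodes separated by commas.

The first element of pre-order is the root; it splits in-order into left and right subtrees.
Root poppy: left subtree has 10 nodes {plum, fir, rose, bay, aster, rye, pear, ivy, hop, sage}, right has 3 {ash, iris, tulip}.
  Root pear: left subtree has 6 nodes {plum, fir, rose, bay, aster, rye}, right has 3 {ivy, hop, sage}.
    Root plum: left subtree has 0 nodes { }, right has 5 {fir, rose, bay, aster, rye}.
      Root bay: left subtree has 2 nodes {fir, rose}, right has 2 {aster, rye}.
        Root fir: left subtree has 0 nodes { }, right has 1 {rose}.
        Root rye: left subtree has 1 node {aster}, right has 0 { }.
    Root sage: left subtree has 2 nodes {ivy, hop}, right has 0 { }.
      Root ivy: left subtree has 0 nodes { }, right has 1 {hop}.
  Root ash: left subtree has 0 nodes { }, right has 2 {iris, tulip}.
    Root iris: left subtree has 0 nodes { }, right has 1 {tulip}.

rose, fir, aster, rye, bay, plum, hop, ivy, sage, pear, tulip, iris, ash, poppy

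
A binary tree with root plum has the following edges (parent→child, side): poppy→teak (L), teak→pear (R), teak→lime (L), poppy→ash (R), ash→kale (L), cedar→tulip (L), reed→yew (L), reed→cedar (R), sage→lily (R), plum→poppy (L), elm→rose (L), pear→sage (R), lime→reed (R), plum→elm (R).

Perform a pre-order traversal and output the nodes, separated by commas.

plum, poppy, teak, lime, reed, yew, cedar, tulip, pear, sage, lily, ash, kale, elm, rose

Pre-order visits the node, then its left subtree, then its right subtree.
Visit plum.
At plum: go left to poppy.
  Visit poppy.
  At poppy: go left to teak.
    Visit teak.
    At teak: go left to lime.
      Visit lime.
      At lime: no left child.
      At lime: go right to reed.
        Visit reed.
        At reed: go left to yew.
          yew is a leaf — visit yew.
        At reed: go right to cedar.
          Visit cedar.
          At cedar: go left to tulip.
            tulip is a leaf — visit tulip.
          At cedar: no right child.
    At teak: go right to pear.
      Visit pear.
      At pear: no left child.
      At pear: go right to sage.
        Visit sage.
        At sage: no left child.
        At sage: go right to lily.
          lily is a leaf — visit lily.
  At poppy: go right to ash.
    Visit ash.
    At ash: go left to kale.
      kale is a leaf — visit kale.
    At ash: no right child.
At plum: go right to elm.
  Visit elm.
  At elm: go left to rose.
    rose is a leaf — visit rose.
  At elm: no right child.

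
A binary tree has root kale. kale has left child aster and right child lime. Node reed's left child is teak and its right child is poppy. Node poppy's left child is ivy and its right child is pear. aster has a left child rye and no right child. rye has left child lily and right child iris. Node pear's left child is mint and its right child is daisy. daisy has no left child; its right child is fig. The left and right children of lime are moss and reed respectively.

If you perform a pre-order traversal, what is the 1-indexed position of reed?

Pre-order visits the node, then its left subtree, then its right subtree.
Visit kale.
At kale: go left to aster.
  Visit aster.
  At aster: go left to rye.
    Visit rye.
    At rye: go left to lily.
      lily is a leaf — visit lily.
    At rye: go right to iris.
      iris is a leaf — visit iris.
  At aster: no right child.
At kale: go right to lime.
  Visit lime.
  At lime: go left to moss.
    moss is a leaf — visit moss.
  At lime: go right to reed.
    Visit reed.
    At reed: go left to teak.
      teak is a leaf — visit teak.
    At reed: go right to poppy.
      Visit poppy.
      At poppy: go left to ivy.
        ivy is a leaf — visit ivy.
      At poppy: go right to pear.
        Visit pear.
        At pear: go left to mint.
          mint is a leaf — visit mint.
        At pear: go right to daisy.
          Visit daisy.
          At daisy: no left child.
          At daisy: go right to fig.
            fig is a leaf — visit fig.
Full pre-order sequence: kale, aster, rye, lily, iris, lime, moss, reed, teak, poppy, ivy, pear, mint, daisy, fig.

8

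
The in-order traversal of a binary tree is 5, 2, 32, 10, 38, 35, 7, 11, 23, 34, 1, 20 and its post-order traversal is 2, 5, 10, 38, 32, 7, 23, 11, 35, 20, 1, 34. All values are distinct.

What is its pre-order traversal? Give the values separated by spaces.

34 35 32 5 2 38 10 11 7 23 1 20

The last element of post-order is the root; it splits in-order into left and right subtrees.
Root 34: left subtree has 9 nodes {5, 2, 32, 10, 38, 35, 7, 11, 23}, right has 2 {1, 20}.
  Root 35: left subtree has 5 nodes {5, 2, 32, 10, 38}, right has 3 {7, 11, 23}.
    Root 32: left subtree has 2 nodes {5, 2}, right has 2 {10, 38}.
      Root 5: left subtree has 0 nodes { }, right has 1 {2}.
      Root 38: left subtree has 1 node {10}, right has 0 { }.
    Root 11: left subtree has 1 node {7}, right has 1 {23}.
  Root 1: left subtree has 0 nodes { }, right has 1 {20}.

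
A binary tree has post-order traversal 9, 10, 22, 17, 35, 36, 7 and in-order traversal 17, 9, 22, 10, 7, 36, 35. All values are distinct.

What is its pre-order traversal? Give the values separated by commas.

The last element of post-order is the root; it splits in-order into left and right subtrees.
Root 7: left subtree has 4 nodes {17, 9, 22, 10}, right has 2 {36, 35}.
  Root 17: left subtree has 0 nodes { }, right has 3 {9, 22, 10}.
    Root 22: left subtree has 1 node {9}, right has 1 {10}.
  Root 36: left subtree has 0 nodes { }, right has 1 {35}.

7, 17, 22, 9, 10, 36, 35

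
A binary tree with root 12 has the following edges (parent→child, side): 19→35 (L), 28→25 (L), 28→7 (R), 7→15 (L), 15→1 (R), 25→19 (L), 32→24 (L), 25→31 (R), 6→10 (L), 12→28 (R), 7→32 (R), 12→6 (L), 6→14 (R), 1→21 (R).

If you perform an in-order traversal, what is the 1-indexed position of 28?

9

In-order visits the left subtree, then the node, then the right subtree.
At 12: go left to 6.
  At 6: go left to 10.
    10 is a leaf — visit 10.
  Visit 6.
  At 6: go right to 14.
    14 is a leaf — visit 14.
Visit 12.
At 12: go right to 28.
  At 28: go left to 25.
    At 25: go left to 19.
      At 19: go left to 35.
        35 is a leaf — visit 35.
      Visit 19.
      At 19: no right child.
    Visit 25.
    At 25: go right to 31.
      31 is a leaf — visit 31.
  Visit 28.
  At 28: go right to 7.
    At 7: go left to 15.
      At 15: no left child.
      Visit 15.
      At 15: go right to 1.
        At 1: no left child.
        Visit 1.
        At 1: go right to 21.
          21 is a leaf — visit 21.
    Visit 7.
    At 7: go right to 32.
      At 32: go left to 24.
        24 is a leaf — visit 24.
      Visit 32.
      At 32: no right child.
Full in-order sequence: 10, 6, 14, 12, 35, 19, 25, 31, 28, 15, 1, 21, 7, 24, 32.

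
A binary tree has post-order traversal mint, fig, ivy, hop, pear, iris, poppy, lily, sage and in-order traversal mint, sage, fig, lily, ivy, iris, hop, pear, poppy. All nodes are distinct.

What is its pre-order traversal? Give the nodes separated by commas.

The last element of post-order is the root; it splits in-order into left and right subtrees.
Root sage: left subtree has 1 node {mint}, right has 7 {fig, lily, ivy, iris, hop, pear, poppy}.
  Root lily: left subtree has 1 node {fig}, right has 5 {ivy, iris, hop, pear, poppy}.
    Root poppy: left subtree has 4 nodes {ivy, iris, hop, pear}, right has 0 { }.
      Root iris: left subtree has 1 node {ivy}, right has 2 {hop, pear}.
        Root pear: left subtree has 1 node {hop}, right has 0 { }.

sage, mint, lily, fig, poppy, iris, ivy, pear, hop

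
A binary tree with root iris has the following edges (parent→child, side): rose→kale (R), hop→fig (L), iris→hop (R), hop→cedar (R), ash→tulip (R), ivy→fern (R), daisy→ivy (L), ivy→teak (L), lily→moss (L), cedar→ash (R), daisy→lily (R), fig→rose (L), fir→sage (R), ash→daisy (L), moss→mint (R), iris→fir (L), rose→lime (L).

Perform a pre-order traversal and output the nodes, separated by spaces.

Pre-order visits the node, then its left subtree, then its right subtree.
Visit iris.
At iris: go left to fir.
  Visit fir.
  At fir: no left child.
  At fir: go right to sage.
    sage is a leaf — visit sage.
At iris: go right to hop.
  Visit hop.
  At hop: go left to fig.
    Visit fig.
    At fig: go left to rose.
      Visit rose.
      At rose: go left to lime.
        lime is a leaf — visit lime.
      At rose: go right to kale.
        kale is a leaf — visit kale.
    At fig: no right child.
  At hop: go right to cedar.
    Visit cedar.
    At cedar: no left child.
    At cedar: go right to ash.
      Visit ash.
      At ash: go left to daisy.
        Visit daisy.
        At daisy: go left to ivy.
          Visit ivy.
          At ivy: go left to teak.
            teak is a leaf — visit teak.
          At ivy: go right to fern.
            fern is a leaf — visit fern.
        At daisy: go right to lily.
          Visit lily.
          At lily: go left to moss.
            Visit moss.
            At moss: no left child.
            At moss: go right to mint.
              mint is a leaf — visit mint.
          At lily: no right child.
      At ash: go right to tulip.
        tulip is a leaf — visit tulip.

iris fir sage hop fig rose lime kale cedar ash daisy ivy teak fern lily moss mint tulip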